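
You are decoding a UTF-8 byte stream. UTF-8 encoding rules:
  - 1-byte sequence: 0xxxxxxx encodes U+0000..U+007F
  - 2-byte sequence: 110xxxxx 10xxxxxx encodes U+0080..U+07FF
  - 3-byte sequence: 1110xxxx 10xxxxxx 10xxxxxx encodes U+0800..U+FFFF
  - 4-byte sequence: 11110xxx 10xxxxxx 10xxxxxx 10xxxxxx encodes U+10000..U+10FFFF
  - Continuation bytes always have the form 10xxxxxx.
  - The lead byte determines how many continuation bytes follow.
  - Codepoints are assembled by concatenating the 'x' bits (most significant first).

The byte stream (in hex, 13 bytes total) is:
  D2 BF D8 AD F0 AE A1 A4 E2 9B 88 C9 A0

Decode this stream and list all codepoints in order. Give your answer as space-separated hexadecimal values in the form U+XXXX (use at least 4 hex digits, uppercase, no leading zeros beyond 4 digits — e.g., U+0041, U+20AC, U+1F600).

Byte[0]=D2: 2-byte lead, need 1 cont bytes. acc=0x12
Byte[1]=BF: continuation. acc=(acc<<6)|0x3F=0x4BF
Completed: cp=U+04BF (starts at byte 0)
Byte[2]=D8: 2-byte lead, need 1 cont bytes. acc=0x18
Byte[3]=AD: continuation. acc=(acc<<6)|0x2D=0x62D
Completed: cp=U+062D (starts at byte 2)
Byte[4]=F0: 4-byte lead, need 3 cont bytes. acc=0x0
Byte[5]=AE: continuation. acc=(acc<<6)|0x2E=0x2E
Byte[6]=A1: continuation. acc=(acc<<6)|0x21=0xBA1
Byte[7]=A4: continuation. acc=(acc<<6)|0x24=0x2E864
Completed: cp=U+2E864 (starts at byte 4)
Byte[8]=E2: 3-byte lead, need 2 cont bytes. acc=0x2
Byte[9]=9B: continuation. acc=(acc<<6)|0x1B=0x9B
Byte[10]=88: continuation. acc=(acc<<6)|0x08=0x26C8
Completed: cp=U+26C8 (starts at byte 8)
Byte[11]=C9: 2-byte lead, need 1 cont bytes. acc=0x9
Byte[12]=A0: continuation. acc=(acc<<6)|0x20=0x260
Completed: cp=U+0260 (starts at byte 11)

Answer: U+04BF U+062D U+2E864 U+26C8 U+0260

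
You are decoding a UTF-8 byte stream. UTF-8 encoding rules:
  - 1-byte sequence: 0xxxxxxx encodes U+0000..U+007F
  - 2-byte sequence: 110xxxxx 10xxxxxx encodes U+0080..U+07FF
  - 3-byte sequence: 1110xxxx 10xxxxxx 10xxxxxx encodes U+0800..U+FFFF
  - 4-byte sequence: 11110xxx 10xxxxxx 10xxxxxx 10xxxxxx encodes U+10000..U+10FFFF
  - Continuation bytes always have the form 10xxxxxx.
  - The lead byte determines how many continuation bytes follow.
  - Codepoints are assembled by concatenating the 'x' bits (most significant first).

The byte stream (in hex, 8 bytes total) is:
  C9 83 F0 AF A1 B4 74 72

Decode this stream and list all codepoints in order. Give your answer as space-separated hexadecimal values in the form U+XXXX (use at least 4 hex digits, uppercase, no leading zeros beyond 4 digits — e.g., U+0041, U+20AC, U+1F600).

Byte[0]=C9: 2-byte lead, need 1 cont bytes. acc=0x9
Byte[1]=83: continuation. acc=(acc<<6)|0x03=0x243
Completed: cp=U+0243 (starts at byte 0)
Byte[2]=F0: 4-byte lead, need 3 cont bytes. acc=0x0
Byte[3]=AF: continuation. acc=(acc<<6)|0x2F=0x2F
Byte[4]=A1: continuation. acc=(acc<<6)|0x21=0xBE1
Byte[5]=B4: continuation. acc=(acc<<6)|0x34=0x2F874
Completed: cp=U+2F874 (starts at byte 2)
Byte[6]=74: 1-byte ASCII. cp=U+0074
Byte[7]=72: 1-byte ASCII. cp=U+0072

Answer: U+0243 U+2F874 U+0074 U+0072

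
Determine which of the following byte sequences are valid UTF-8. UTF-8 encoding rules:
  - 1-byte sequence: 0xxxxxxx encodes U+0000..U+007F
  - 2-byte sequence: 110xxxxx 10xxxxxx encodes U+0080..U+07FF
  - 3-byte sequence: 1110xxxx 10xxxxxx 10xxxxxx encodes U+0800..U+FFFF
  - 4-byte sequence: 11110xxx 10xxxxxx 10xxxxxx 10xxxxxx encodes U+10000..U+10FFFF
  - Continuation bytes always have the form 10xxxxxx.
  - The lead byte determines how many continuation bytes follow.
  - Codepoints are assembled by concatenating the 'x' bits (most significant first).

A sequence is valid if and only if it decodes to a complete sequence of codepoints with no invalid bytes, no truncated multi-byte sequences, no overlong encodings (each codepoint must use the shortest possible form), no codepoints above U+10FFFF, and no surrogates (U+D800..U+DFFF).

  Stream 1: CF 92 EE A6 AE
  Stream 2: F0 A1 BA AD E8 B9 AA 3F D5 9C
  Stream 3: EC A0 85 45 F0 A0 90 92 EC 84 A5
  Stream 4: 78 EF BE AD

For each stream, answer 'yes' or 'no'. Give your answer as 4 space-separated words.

Answer: yes yes yes yes

Derivation:
Stream 1: decodes cleanly. VALID
Stream 2: decodes cleanly. VALID
Stream 3: decodes cleanly. VALID
Stream 4: decodes cleanly. VALID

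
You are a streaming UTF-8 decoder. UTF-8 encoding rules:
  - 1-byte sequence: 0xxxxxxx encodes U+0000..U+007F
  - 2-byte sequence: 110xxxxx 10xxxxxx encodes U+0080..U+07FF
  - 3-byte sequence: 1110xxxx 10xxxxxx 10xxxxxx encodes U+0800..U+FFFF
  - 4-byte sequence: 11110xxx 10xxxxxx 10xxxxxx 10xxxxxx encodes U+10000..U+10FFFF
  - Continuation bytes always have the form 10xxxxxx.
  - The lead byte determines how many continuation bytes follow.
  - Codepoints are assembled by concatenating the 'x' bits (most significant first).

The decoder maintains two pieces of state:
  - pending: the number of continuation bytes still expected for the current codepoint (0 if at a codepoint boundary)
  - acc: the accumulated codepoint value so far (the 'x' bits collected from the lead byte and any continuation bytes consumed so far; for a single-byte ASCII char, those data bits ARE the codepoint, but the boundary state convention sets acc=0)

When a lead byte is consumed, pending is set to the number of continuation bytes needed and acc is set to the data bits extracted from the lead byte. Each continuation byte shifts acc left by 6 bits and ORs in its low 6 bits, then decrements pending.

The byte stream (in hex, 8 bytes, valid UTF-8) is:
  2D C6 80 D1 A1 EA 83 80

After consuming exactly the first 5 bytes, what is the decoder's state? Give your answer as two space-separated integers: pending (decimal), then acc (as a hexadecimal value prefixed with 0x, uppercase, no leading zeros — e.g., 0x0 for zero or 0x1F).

Byte[0]=2D: 1-byte. pending=0, acc=0x0
Byte[1]=C6: 2-byte lead. pending=1, acc=0x6
Byte[2]=80: continuation. acc=(acc<<6)|0x00=0x180, pending=0
Byte[3]=D1: 2-byte lead. pending=1, acc=0x11
Byte[4]=A1: continuation. acc=(acc<<6)|0x21=0x461, pending=0

Answer: 0 0x461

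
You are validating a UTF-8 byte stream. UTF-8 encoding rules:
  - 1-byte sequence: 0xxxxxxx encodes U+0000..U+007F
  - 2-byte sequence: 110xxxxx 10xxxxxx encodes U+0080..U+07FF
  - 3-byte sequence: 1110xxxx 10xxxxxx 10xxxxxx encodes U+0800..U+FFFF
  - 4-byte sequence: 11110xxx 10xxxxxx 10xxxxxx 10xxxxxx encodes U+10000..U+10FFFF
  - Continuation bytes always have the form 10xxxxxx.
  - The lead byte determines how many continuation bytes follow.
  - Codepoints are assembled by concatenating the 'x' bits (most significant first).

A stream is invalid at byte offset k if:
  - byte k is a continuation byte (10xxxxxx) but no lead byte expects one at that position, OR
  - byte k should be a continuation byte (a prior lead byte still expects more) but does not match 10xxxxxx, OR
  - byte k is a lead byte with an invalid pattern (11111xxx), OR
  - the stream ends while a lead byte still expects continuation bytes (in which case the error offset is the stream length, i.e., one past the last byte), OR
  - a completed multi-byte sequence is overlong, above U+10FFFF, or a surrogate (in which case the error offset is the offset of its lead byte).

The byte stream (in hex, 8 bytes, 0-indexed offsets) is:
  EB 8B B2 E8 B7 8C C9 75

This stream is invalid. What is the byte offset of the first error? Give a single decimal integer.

Answer: 7

Derivation:
Byte[0]=EB: 3-byte lead, need 2 cont bytes. acc=0xB
Byte[1]=8B: continuation. acc=(acc<<6)|0x0B=0x2CB
Byte[2]=B2: continuation. acc=(acc<<6)|0x32=0xB2F2
Completed: cp=U+B2F2 (starts at byte 0)
Byte[3]=E8: 3-byte lead, need 2 cont bytes. acc=0x8
Byte[4]=B7: continuation. acc=(acc<<6)|0x37=0x237
Byte[5]=8C: continuation. acc=(acc<<6)|0x0C=0x8DCC
Completed: cp=U+8DCC (starts at byte 3)
Byte[6]=C9: 2-byte lead, need 1 cont bytes. acc=0x9
Byte[7]=75: expected 10xxxxxx continuation. INVALID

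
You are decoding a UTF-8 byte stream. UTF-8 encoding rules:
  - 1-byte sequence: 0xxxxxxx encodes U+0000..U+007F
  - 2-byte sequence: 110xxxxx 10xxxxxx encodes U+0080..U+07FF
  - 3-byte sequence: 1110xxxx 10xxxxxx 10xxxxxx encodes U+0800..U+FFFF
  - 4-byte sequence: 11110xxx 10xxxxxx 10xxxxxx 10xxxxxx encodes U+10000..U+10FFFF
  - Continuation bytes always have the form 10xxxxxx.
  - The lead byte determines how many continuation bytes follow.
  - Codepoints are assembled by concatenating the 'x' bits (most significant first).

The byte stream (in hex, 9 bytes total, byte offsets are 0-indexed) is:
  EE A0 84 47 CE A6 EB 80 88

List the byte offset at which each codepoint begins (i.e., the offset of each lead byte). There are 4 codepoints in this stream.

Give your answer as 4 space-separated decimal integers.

Answer: 0 3 4 6

Derivation:
Byte[0]=EE: 3-byte lead, need 2 cont bytes. acc=0xE
Byte[1]=A0: continuation. acc=(acc<<6)|0x20=0x3A0
Byte[2]=84: continuation. acc=(acc<<6)|0x04=0xE804
Completed: cp=U+E804 (starts at byte 0)
Byte[3]=47: 1-byte ASCII. cp=U+0047
Byte[4]=CE: 2-byte lead, need 1 cont bytes. acc=0xE
Byte[5]=A6: continuation. acc=(acc<<6)|0x26=0x3A6
Completed: cp=U+03A6 (starts at byte 4)
Byte[6]=EB: 3-byte lead, need 2 cont bytes. acc=0xB
Byte[7]=80: continuation. acc=(acc<<6)|0x00=0x2C0
Byte[8]=88: continuation. acc=(acc<<6)|0x08=0xB008
Completed: cp=U+B008 (starts at byte 6)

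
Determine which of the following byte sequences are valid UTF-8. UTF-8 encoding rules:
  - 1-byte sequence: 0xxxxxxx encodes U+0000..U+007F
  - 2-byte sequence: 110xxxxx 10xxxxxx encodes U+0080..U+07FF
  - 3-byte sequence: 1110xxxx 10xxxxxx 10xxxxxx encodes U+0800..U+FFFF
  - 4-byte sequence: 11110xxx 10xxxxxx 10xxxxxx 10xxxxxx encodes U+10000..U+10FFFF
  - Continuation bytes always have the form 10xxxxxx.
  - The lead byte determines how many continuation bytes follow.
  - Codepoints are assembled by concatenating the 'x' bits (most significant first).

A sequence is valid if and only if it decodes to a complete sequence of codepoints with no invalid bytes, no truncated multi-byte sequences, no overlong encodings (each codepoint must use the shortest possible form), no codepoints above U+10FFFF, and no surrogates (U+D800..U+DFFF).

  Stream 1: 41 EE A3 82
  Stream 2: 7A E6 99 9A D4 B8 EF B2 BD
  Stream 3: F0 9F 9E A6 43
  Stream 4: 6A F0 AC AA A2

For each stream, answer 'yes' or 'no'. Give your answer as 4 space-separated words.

Answer: yes yes yes yes

Derivation:
Stream 1: decodes cleanly. VALID
Stream 2: decodes cleanly. VALID
Stream 3: decodes cleanly. VALID
Stream 4: decodes cleanly. VALID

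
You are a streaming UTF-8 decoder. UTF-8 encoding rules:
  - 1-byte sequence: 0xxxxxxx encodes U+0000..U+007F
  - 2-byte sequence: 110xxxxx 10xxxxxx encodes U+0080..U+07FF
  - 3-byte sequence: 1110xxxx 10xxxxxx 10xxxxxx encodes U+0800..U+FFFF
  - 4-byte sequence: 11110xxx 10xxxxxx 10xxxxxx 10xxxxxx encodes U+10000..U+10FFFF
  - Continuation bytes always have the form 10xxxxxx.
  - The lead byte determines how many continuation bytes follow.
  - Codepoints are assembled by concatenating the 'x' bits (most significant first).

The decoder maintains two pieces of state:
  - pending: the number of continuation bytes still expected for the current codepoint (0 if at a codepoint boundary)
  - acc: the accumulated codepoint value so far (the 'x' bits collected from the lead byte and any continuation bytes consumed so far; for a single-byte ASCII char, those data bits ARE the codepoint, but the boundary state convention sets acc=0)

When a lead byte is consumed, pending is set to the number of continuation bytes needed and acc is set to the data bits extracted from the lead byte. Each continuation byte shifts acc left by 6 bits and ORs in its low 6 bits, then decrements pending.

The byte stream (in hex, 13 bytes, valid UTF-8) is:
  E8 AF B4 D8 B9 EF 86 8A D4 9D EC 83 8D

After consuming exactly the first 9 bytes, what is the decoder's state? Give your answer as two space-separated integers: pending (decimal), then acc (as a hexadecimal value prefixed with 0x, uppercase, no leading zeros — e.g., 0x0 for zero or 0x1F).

Answer: 1 0x14

Derivation:
Byte[0]=E8: 3-byte lead. pending=2, acc=0x8
Byte[1]=AF: continuation. acc=(acc<<6)|0x2F=0x22F, pending=1
Byte[2]=B4: continuation. acc=(acc<<6)|0x34=0x8BF4, pending=0
Byte[3]=D8: 2-byte lead. pending=1, acc=0x18
Byte[4]=B9: continuation. acc=(acc<<6)|0x39=0x639, pending=0
Byte[5]=EF: 3-byte lead. pending=2, acc=0xF
Byte[6]=86: continuation. acc=(acc<<6)|0x06=0x3C6, pending=1
Byte[7]=8A: continuation. acc=(acc<<6)|0x0A=0xF18A, pending=0
Byte[8]=D4: 2-byte lead. pending=1, acc=0x14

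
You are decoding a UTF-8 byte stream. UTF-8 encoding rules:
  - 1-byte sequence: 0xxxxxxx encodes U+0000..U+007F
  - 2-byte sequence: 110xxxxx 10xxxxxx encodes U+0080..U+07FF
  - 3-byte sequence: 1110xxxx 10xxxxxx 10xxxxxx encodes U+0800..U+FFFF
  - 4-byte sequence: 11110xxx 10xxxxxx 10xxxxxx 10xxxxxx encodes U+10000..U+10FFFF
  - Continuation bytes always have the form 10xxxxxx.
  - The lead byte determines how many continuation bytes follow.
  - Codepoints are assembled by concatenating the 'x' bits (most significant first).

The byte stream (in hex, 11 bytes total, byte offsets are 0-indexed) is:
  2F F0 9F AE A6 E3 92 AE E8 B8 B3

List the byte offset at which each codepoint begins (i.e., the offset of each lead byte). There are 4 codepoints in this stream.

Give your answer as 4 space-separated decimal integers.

Answer: 0 1 5 8

Derivation:
Byte[0]=2F: 1-byte ASCII. cp=U+002F
Byte[1]=F0: 4-byte lead, need 3 cont bytes. acc=0x0
Byte[2]=9F: continuation. acc=(acc<<6)|0x1F=0x1F
Byte[3]=AE: continuation. acc=(acc<<6)|0x2E=0x7EE
Byte[4]=A6: continuation. acc=(acc<<6)|0x26=0x1FBA6
Completed: cp=U+1FBA6 (starts at byte 1)
Byte[5]=E3: 3-byte lead, need 2 cont bytes. acc=0x3
Byte[6]=92: continuation. acc=(acc<<6)|0x12=0xD2
Byte[7]=AE: continuation. acc=(acc<<6)|0x2E=0x34AE
Completed: cp=U+34AE (starts at byte 5)
Byte[8]=E8: 3-byte lead, need 2 cont bytes. acc=0x8
Byte[9]=B8: continuation. acc=(acc<<6)|0x38=0x238
Byte[10]=B3: continuation. acc=(acc<<6)|0x33=0x8E33
Completed: cp=U+8E33 (starts at byte 8)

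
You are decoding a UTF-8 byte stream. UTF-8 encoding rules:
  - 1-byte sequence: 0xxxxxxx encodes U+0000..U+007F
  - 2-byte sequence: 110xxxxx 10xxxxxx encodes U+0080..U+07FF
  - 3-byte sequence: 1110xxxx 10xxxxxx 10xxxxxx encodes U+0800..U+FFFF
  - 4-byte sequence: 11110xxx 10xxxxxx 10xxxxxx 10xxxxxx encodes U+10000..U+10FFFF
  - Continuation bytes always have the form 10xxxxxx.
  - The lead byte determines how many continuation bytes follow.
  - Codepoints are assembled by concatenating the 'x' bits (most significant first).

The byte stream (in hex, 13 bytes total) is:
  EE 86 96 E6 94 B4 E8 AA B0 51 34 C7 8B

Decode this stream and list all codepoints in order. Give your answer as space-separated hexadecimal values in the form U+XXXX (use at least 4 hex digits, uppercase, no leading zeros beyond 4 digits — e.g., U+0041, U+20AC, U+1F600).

Byte[0]=EE: 3-byte lead, need 2 cont bytes. acc=0xE
Byte[1]=86: continuation. acc=(acc<<6)|0x06=0x386
Byte[2]=96: continuation. acc=(acc<<6)|0x16=0xE196
Completed: cp=U+E196 (starts at byte 0)
Byte[3]=E6: 3-byte lead, need 2 cont bytes. acc=0x6
Byte[4]=94: continuation. acc=(acc<<6)|0x14=0x194
Byte[5]=B4: continuation. acc=(acc<<6)|0x34=0x6534
Completed: cp=U+6534 (starts at byte 3)
Byte[6]=E8: 3-byte lead, need 2 cont bytes. acc=0x8
Byte[7]=AA: continuation. acc=(acc<<6)|0x2A=0x22A
Byte[8]=B0: continuation. acc=(acc<<6)|0x30=0x8AB0
Completed: cp=U+8AB0 (starts at byte 6)
Byte[9]=51: 1-byte ASCII. cp=U+0051
Byte[10]=34: 1-byte ASCII. cp=U+0034
Byte[11]=C7: 2-byte lead, need 1 cont bytes. acc=0x7
Byte[12]=8B: continuation. acc=(acc<<6)|0x0B=0x1CB
Completed: cp=U+01CB (starts at byte 11)

Answer: U+E196 U+6534 U+8AB0 U+0051 U+0034 U+01CB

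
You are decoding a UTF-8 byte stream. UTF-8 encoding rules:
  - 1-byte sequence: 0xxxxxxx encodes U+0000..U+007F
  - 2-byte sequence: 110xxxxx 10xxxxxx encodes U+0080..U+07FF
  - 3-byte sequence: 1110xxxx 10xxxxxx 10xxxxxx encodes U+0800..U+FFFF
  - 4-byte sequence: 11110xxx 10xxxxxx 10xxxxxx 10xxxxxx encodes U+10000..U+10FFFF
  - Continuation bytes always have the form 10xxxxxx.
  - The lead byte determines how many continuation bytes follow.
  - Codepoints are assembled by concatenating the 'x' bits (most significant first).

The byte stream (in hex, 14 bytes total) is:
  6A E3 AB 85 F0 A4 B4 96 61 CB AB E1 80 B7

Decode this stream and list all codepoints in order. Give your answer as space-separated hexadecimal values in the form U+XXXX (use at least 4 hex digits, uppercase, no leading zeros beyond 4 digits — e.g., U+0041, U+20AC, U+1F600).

Byte[0]=6A: 1-byte ASCII. cp=U+006A
Byte[1]=E3: 3-byte lead, need 2 cont bytes. acc=0x3
Byte[2]=AB: continuation. acc=(acc<<6)|0x2B=0xEB
Byte[3]=85: continuation. acc=(acc<<6)|0x05=0x3AC5
Completed: cp=U+3AC5 (starts at byte 1)
Byte[4]=F0: 4-byte lead, need 3 cont bytes. acc=0x0
Byte[5]=A4: continuation. acc=(acc<<6)|0x24=0x24
Byte[6]=B4: continuation. acc=(acc<<6)|0x34=0x934
Byte[7]=96: continuation. acc=(acc<<6)|0x16=0x24D16
Completed: cp=U+24D16 (starts at byte 4)
Byte[8]=61: 1-byte ASCII. cp=U+0061
Byte[9]=CB: 2-byte lead, need 1 cont bytes. acc=0xB
Byte[10]=AB: continuation. acc=(acc<<6)|0x2B=0x2EB
Completed: cp=U+02EB (starts at byte 9)
Byte[11]=E1: 3-byte lead, need 2 cont bytes. acc=0x1
Byte[12]=80: continuation. acc=(acc<<6)|0x00=0x40
Byte[13]=B7: continuation. acc=(acc<<6)|0x37=0x1037
Completed: cp=U+1037 (starts at byte 11)

Answer: U+006A U+3AC5 U+24D16 U+0061 U+02EB U+1037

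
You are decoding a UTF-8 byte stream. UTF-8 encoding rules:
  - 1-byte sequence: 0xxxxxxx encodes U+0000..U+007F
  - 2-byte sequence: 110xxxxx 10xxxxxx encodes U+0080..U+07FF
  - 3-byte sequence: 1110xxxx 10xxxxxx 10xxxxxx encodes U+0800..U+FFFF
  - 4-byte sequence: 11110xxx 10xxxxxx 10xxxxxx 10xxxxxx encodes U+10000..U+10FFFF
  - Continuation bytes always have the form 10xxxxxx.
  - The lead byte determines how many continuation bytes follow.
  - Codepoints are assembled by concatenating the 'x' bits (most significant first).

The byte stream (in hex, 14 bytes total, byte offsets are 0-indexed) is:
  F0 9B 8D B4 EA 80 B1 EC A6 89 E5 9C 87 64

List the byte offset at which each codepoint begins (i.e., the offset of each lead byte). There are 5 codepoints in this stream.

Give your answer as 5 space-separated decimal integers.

Answer: 0 4 7 10 13

Derivation:
Byte[0]=F0: 4-byte lead, need 3 cont bytes. acc=0x0
Byte[1]=9B: continuation. acc=(acc<<6)|0x1B=0x1B
Byte[2]=8D: continuation. acc=(acc<<6)|0x0D=0x6CD
Byte[3]=B4: continuation. acc=(acc<<6)|0x34=0x1B374
Completed: cp=U+1B374 (starts at byte 0)
Byte[4]=EA: 3-byte lead, need 2 cont bytes. acc=0xA
Byte[5]=80: continuation. acc=(acc<<6)|0x00=0x280
Byte[6]=B1: continuation. acc=(acc<<6)|0x31=0xA031
Completed: cp=U+A031 (starts at byte 4)
Byte[7]=EC: 3-byte lead, need 2 cont bytes. acc=0xC
Byte[8]=A6: continuation. acc=(acc<<6)|0x26=0x326
Byte[9]=89: continuation. acc=(acc<<6)|0x09=0xC989
Completed: cp=U+C989 (starts at byte 7)
Byte[10]=E5: 3-byte lead, need 2 cont bytes. acc=0x5
Byte[11]=9C: continuation. acc=(acc<<6)|0x1C=0x15C
Byte[12]=87: continuation. acc=(acc<<6)|0x07=0x5707
Completed: cp=U+5707 (starts at byte 10)
Byte[13]=64: 1-byte ASCII. cp=U+0064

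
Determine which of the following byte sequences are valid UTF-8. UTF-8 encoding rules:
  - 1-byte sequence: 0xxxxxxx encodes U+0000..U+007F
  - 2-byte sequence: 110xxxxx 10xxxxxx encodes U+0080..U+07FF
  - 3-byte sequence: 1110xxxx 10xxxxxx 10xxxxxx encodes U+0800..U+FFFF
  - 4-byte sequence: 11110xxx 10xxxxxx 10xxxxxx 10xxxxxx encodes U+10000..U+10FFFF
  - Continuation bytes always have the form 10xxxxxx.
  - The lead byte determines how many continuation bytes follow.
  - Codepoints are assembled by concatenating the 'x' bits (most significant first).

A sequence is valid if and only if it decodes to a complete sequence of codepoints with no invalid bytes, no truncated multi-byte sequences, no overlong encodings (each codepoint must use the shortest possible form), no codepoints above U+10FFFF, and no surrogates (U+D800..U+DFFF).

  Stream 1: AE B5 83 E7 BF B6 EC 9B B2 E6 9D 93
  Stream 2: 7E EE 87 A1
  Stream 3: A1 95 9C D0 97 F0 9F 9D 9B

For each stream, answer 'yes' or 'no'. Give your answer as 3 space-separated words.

Stream 1: error at byte offset 0. INVALID
Stream 2: decodes cleanly. VALID
Stream 3: error at byte offset 0. INVALID

Answer: no yes no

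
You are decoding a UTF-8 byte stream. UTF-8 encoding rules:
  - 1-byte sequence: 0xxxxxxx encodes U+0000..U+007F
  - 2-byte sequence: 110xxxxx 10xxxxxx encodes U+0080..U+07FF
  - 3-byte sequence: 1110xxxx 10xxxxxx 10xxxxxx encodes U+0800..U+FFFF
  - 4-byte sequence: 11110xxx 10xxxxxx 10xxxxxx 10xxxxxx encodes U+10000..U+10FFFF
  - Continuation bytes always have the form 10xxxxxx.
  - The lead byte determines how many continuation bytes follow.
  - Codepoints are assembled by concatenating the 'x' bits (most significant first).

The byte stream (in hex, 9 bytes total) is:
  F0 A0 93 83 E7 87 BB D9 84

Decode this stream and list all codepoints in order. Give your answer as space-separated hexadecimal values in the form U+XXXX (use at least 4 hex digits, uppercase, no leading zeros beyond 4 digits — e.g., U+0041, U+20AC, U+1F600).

Answer: U+204C3 U+71FB U+0644

Derivation:
Byte[0]=F0: 4-byte lead, need 3 cont bytes. acc=0x0
Byte[1]=A0: continuation. acc=(acc<<6)|0x20=0x20
Byte[2]=93: continuation. acc=(acc<<6)|0x13=0x813
Byte[3]=83: continuation. acc=(acc<<6)|0x03=0x204C3
Completed: cp=U+204C3 (starts at byte 0)
Byte[4]=E7: 3-byte lead, need 2 cont bytes. acc=0x7
Byte[5]=87: continuation. acc=(acc<<6)|0x07=0x1C7
Byte[6]=BB: continuation. acc=(acc<<6)|0x3B=0x71FB
Completed: cp=U+71FB (starts at byte 4)
Byte[7]=D9: 2-byte lead, need 1 cont bytes. acc=0x19
Byte[8]=84: continuation. acc=(acc<<6)|0x04=0x644
Completed: cp=U+0644 (starts at byte 7)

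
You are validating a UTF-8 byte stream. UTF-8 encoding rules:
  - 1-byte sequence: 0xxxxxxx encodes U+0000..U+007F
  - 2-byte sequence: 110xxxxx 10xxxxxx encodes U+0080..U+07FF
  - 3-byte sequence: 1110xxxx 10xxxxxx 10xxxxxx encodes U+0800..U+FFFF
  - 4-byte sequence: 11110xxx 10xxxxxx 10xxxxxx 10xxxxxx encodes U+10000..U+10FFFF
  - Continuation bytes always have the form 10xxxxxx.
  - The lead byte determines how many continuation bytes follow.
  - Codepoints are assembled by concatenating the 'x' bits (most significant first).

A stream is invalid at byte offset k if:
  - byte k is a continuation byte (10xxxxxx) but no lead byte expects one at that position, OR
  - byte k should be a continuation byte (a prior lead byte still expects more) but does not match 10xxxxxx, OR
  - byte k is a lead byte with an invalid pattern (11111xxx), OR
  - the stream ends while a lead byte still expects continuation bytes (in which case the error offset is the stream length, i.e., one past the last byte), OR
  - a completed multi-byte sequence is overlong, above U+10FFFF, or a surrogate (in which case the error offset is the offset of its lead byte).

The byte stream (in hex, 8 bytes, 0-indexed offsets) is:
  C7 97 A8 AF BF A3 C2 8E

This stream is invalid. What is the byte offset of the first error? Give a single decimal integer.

Byte[0]=C7: 2-byte lead, need 1 cont bytes. acc=0x7
Byte[1]=97: continuation. acc=(acc<<6)|0x17=0x1D7
Completed: cp=U+01D7 (starts at byte 0)
Byte[2]=A8: INVALID lead byte (not 0xxx/110x/1110/11110)

Answer: 2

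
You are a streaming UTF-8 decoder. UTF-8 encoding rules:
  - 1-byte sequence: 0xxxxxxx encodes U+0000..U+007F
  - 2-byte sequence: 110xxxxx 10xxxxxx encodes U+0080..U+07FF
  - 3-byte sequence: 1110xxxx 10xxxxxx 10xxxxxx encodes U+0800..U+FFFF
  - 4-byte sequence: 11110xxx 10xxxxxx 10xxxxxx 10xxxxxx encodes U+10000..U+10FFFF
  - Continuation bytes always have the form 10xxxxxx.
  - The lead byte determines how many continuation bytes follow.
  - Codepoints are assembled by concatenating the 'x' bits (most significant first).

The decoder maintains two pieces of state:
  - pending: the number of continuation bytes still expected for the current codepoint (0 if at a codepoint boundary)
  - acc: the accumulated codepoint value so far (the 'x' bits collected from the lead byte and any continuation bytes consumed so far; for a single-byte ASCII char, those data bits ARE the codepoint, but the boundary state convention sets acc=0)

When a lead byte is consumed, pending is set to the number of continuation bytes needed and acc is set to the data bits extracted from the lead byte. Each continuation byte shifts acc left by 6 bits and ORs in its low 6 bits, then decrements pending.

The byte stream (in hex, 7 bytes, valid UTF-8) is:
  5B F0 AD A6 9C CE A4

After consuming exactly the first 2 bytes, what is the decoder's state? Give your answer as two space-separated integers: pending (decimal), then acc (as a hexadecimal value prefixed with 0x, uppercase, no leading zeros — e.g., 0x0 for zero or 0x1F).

Byte[0]=5B: 1-byte. pending=0, acc=0x0
Byte[1]=F0: 4-byte lead. pending=3, acc=0x0

Answer: 3 0x0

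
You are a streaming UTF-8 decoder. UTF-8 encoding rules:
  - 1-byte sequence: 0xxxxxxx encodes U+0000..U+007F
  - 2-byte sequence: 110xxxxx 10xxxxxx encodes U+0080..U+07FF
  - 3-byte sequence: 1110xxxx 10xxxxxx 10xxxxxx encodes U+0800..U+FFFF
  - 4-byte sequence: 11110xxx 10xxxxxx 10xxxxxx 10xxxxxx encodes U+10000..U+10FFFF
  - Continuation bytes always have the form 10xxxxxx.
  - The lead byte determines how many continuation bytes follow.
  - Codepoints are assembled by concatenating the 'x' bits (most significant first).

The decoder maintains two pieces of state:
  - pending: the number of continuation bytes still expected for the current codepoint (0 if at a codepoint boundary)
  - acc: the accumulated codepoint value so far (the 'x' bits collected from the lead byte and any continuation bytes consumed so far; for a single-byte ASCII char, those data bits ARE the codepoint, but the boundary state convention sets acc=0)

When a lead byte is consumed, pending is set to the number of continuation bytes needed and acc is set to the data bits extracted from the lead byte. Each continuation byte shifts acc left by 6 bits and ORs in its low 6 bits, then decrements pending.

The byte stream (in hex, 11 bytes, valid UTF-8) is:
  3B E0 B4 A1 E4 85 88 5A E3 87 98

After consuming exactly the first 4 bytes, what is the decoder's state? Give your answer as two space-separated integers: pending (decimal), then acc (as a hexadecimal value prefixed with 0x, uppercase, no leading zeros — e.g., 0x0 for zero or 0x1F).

Answer: 0 0xD21

Derivation:
Byte[0]=3B: 1-byte. pending=0, acc=0x0
Byte[1]=E0: 3-byte lead. pending=2, acc=0x0
Byte[2]=B4: continuation. acc=(acc<<6)|0x34=0x34, pending=1
Byte[3]=A1: continuation. acc=(acc<<6)|0x21=0xD21, pending=0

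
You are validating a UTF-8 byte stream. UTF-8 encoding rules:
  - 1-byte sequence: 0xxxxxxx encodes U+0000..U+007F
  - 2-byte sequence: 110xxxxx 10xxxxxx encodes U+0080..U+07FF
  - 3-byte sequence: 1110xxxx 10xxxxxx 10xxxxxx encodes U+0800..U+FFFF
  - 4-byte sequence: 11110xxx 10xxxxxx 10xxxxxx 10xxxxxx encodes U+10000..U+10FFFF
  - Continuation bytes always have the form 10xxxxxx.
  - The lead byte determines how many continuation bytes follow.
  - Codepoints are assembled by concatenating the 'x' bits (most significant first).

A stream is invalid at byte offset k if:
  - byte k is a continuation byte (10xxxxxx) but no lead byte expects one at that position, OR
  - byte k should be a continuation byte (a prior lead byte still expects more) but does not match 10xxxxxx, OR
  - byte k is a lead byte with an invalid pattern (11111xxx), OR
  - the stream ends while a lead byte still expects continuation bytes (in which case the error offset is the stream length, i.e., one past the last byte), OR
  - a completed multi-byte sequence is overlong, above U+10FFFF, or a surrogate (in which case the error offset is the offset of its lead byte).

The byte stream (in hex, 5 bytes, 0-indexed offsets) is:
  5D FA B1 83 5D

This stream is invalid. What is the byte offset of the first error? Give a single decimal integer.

Answer: 1

Derivation:
Byte[0]=5D: 1-byte ASCII. cp=U+005D
Byte[1]=FA: INVALID lead byte (not 0xxx/110x/1110/11110)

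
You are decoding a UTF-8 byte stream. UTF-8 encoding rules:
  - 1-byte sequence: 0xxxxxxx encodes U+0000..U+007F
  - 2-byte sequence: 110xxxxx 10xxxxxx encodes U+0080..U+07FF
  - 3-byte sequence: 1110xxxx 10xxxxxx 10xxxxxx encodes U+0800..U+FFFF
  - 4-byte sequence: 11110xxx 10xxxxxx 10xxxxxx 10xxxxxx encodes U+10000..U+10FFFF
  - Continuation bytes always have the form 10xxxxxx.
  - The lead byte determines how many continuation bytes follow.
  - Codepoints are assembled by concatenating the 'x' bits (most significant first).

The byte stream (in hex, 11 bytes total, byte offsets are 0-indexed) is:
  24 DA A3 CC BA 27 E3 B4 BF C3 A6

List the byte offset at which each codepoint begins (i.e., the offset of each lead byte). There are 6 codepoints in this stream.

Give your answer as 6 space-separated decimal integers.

Answer: 0 1 3 5 6 9

Derivation:
Byte[0]=24: 1-byte ASCII. cp=U+0024
Byte[1]=DA: 2-byte lead, need 1 cont bytes. acc=0x1A
Byte[2]=A3: continuation. acc=(acc<<6)|0x23=0x6A3
Completed: cp=U+06A3 (starts at byte 1)
Byte[3]=CC: 2-byte lead, need 1 cont bytes. acc=0xC
Byte[4]=BA: continuation. acc=(acc<<6)|0x3A=0x33A
Completed: cp=U+033A (starts at byte 3)
Byte[5]=27: 1-byte ASCII. cp=U+0027
Byte[6]=E3: 3-byte lead, need 2 cont bytes. acc=0x3
Byte[7]=B4: continuation. acc=(acc<<6)|0x34=0xF4
Byte[8]=BF: continuation. acc=(acc<<6)|0x3F=0x3D3F
Completed: cp=U+3D3F (starts at byte 6)
Byte[9]=C3: 2-byte lead, need 1 cont bytes. acc=0x3
Byte[10]=A6: continuation. acc=(acc<<6)|0x26=0xE6
Completed: cp=U+00E6 (starts at byte 9)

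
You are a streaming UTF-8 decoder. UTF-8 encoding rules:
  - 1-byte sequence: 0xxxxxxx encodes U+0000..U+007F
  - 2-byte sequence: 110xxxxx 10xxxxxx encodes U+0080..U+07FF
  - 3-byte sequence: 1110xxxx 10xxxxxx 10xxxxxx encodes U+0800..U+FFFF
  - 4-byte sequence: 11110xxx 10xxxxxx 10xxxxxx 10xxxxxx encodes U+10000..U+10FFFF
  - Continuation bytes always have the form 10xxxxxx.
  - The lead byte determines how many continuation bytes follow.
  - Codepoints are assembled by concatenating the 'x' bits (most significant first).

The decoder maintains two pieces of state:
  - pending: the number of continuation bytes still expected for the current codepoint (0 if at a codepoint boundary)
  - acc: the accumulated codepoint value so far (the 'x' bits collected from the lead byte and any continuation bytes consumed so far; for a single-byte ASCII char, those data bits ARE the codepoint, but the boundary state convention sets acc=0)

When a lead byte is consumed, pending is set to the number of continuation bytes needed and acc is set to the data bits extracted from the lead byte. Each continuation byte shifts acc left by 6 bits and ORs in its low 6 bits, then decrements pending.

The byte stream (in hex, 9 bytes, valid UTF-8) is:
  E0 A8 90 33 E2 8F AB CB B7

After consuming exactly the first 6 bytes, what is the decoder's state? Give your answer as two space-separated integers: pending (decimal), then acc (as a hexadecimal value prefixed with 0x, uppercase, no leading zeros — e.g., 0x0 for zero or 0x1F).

Answer: 1 0x8F

Derivation:
Byte[0]=E0: 3-byte lead. pending=2, acc=0x0
Byte[1]=A8: continuation. acc=(acc<<6)|0x28=0x28, pending=1
Byte[2]=90: continuation. acc=(acc<<6)|0x10=0xA10, pending=0
Byte[3]=33: 1-byte. pending=0, acc=0x0
Byte[4]=E2: 3-byte lead. pending=2, acc=0x2
Byte[5]=8F: continuation. acc=(acc<<6)|0x0F=0x8F, pending=1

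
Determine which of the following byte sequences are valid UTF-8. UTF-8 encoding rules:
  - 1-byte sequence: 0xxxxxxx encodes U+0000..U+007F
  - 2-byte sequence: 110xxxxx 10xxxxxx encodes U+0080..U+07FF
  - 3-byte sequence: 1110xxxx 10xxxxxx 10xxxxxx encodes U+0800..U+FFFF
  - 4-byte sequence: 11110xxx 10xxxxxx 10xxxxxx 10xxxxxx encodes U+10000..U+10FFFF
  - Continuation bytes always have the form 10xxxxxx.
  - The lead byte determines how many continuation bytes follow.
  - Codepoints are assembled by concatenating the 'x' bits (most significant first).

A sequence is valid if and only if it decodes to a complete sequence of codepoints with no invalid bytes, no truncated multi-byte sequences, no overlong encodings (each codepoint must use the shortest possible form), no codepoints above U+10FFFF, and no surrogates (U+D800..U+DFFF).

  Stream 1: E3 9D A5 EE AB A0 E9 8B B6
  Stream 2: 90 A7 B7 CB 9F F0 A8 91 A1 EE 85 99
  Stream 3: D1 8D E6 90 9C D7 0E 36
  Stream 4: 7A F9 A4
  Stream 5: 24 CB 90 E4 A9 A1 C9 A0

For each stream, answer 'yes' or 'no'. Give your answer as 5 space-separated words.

Stream 1: decodes cleanly. VALID
Stream 2: error at byte offset 0. INVALID
Stream 3: error at byte offset 6. INVALID
Stream 4: error at byte offset 1. INVALID
Stream 5: decodes cleanly. VALID

Answer: yes no no no yes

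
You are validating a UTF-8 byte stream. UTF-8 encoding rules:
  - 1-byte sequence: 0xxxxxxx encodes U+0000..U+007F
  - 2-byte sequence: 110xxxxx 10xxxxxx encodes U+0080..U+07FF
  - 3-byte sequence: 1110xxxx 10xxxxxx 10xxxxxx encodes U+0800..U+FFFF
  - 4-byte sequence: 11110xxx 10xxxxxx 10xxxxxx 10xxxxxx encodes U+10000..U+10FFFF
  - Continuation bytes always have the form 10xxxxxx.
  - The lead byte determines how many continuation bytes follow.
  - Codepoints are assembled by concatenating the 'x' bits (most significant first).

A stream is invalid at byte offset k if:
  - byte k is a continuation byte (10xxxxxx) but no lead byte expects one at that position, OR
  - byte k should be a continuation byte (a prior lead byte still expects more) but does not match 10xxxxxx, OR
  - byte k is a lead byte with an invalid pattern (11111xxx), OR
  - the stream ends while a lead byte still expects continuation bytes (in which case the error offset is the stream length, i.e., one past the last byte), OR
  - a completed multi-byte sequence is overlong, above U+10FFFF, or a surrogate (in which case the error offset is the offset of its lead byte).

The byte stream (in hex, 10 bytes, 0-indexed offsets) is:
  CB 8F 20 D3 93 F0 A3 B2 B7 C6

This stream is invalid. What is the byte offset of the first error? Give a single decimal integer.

Answer: 10

Derivation:
Byte[0]=CB: 2-byte lead, need 1 cont bytes. acc=0xB
Byte[1]=8F: continuation. acc=(acc<<6)|0x0F=0x2CF
Completed: cp=U+02CF (starts at byte 0)
Byte[2]=20: 1-byte ASCII. cp=U+0020
Byte[3]=D3: 2-byte lead, need 1 cont bytes. acc=0x13
Byte[4]=93: continuation. acc=(acc<<6)|0x13=0x4D3
Completed: cp=U+04D3 (starts at byte 3)
Byte[5]=F0: 4-byte lead, need 3 cont bytes. acc=0x0
Byte[6]=A3: continuation. acc=(acc<<6)|0x23=0x23
Byte[7]=B2: continuation. acc=(acc<<6)|0x32=0x8F2
Byte[8]=B7: continuation. acc=(acc<<6)|0x37=0x23CB7
Completed: cp=U+23CB7 (starts at byte 5)
Byte[9]=C6: 2-byte lead, need 1 cont bytes. acc=0x6
Byte[10]: stream ended, expected continuation. INVALID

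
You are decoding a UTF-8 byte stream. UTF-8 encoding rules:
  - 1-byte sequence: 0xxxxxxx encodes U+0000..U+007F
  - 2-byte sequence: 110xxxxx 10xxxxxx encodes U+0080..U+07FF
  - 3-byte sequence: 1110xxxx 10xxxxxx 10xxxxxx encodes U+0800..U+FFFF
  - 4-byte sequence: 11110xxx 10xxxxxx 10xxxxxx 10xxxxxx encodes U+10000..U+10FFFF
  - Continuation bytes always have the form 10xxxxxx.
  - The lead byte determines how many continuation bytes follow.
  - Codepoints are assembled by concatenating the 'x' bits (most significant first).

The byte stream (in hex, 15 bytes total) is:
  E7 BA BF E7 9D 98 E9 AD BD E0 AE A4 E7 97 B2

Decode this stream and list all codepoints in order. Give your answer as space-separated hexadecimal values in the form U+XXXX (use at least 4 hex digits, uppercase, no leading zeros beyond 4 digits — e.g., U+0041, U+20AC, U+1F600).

Answer: U+7EBF U+7758 U+9B7D U+0BA4 U+75F2

Derivation:
Byte[0]=E7: 3-byte lead, need 2 cont bytes. acc=0x7
Byte[1]=BA: continuation. acc=(acc<<6)|0x3A=0x1FA
Byte[2]=BF: continuation. acc=(acc<<6)|0x3F=0x7EBF
Completed: cp=U+7EBF (starts at byte 0)
Byte[3]=E7: 3-byte lead, need 2 cont bytes. acc=0x7
Byte[4]=9D: continuation. acc=(acc<<6)|0x1D=0x1DD
Byte[5]=98: continuation. acc=(acc<<6)|0x18=0x7758
Completed: cp=U+7758 (starts at byte 3)
Byte[6]=E9: 3-byte lead, need 2 cont bytes. acc=0x9
Byte[7]=AD: continuation. acc=(acc<<6)|0x2D=0x26D
Byte[8]=BD: continuation. acc=(acc<<6)|0x3D=0x9B7D
Completed: cp=U+9B7D (starts at byte 6)
Byte[9]=E0: 3-byte lead, need 2 cont bytes. acc=0x0
Byte[10]=AE: continuation. acc=(acc<<6)|0x2E=0x2E
Byte[11]=A4: continuation. acc=(acc<<6)|0x24=0xBA4
Completed: cp=U+0BA4 (starts at byte 9)
Byte[12]=E7: 3-byte lead, need 2 cont bytes. acc=0x7
Byte[13]=97: continuation. acc=(acc<<6)|0x17=0x1D7
Byte[14]=B2: continuation. acc=(acc<<6)|0x32=0x75F2
Completed: cp=U+75F2 (starts at byte 12)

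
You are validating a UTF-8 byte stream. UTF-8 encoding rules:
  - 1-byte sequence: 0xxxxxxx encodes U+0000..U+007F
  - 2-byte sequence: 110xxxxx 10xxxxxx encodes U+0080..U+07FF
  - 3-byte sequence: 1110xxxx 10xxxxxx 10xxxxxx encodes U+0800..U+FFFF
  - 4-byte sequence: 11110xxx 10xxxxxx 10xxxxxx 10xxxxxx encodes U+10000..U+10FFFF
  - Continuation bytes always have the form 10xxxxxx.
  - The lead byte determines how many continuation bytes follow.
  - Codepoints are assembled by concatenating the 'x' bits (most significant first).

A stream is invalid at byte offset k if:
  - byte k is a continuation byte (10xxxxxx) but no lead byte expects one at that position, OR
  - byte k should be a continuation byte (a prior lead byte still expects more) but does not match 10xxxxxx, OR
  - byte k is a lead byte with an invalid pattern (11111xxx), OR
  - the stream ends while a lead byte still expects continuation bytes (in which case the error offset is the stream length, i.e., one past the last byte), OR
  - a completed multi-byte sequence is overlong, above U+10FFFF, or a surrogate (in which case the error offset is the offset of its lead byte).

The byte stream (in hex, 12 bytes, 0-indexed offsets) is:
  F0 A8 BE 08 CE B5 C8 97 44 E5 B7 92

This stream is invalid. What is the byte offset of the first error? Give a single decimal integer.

Answer: 3

Derivation:
Byte[0]=F0: 4-byte lead, need 3 cont bytes. acc=0x0
Byte[1]=A8: continuation. acc=(acc<<6)|0x28=0x28
Byte[2]=BE: continuation. acc=(acc<<6)|0x3E=0xA3E
Byte[3]=08: expected 10xxxxxx continuation. INVALID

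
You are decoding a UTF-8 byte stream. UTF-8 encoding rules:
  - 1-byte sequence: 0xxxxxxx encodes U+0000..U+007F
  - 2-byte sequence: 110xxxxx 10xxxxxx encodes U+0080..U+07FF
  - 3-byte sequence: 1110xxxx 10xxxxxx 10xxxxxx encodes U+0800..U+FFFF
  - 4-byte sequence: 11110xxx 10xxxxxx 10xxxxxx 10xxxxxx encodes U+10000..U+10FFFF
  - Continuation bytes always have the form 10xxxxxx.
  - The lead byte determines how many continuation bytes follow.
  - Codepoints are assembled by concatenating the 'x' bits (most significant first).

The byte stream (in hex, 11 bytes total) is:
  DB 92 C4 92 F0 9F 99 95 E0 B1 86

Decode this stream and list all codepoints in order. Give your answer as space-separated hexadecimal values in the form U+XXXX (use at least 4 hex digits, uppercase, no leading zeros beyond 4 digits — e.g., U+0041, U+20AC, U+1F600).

Answer: U+06D2 U+0112 U+1F655 U+0C46

Derivation:
Byte[0]=DB: 2-byte lead, need 1 cont bytes. acc=0x1B
Byte[1]=92: continuation. acc=(acc<<6)|0x12=0x6D2
Completed: cp=U+06D2 (starts at byte 0)
Byte[2]=C4: 2-byte lead, need 1 cont bytes. acc=0x4
Byte[3]=92: continuation. acc=(acc<<6)|0x12=0x112
Completed: cp=U+0112 (starts at byte 2)
Byte[4]=F0: 4-byte lead, need 3 cont bytes. acc=0x0
Byte[5]=9F: continuation. acc=(acc<<6)|0x1F=0x1F
Byte[6]=99: continuation. acc=(acc<<6)|0x19=0x7D9
Byte[7]=95: continuation. acc=(acc<<6)|0x15=0x1F655
Completed: cp=U+1F655 (starts at byte 4)
Byte[8]=E0: 3-byte lead, need 2 cont bytes. acc=0x0
Byte[9]=B1: continuation. acc=(acc<<6)|0x31=0x31
Byte[10]=86: continuation. acc=(acc<<6)|0x06=0xC46
Completed: cp=U+0C46 (starts at byte 8)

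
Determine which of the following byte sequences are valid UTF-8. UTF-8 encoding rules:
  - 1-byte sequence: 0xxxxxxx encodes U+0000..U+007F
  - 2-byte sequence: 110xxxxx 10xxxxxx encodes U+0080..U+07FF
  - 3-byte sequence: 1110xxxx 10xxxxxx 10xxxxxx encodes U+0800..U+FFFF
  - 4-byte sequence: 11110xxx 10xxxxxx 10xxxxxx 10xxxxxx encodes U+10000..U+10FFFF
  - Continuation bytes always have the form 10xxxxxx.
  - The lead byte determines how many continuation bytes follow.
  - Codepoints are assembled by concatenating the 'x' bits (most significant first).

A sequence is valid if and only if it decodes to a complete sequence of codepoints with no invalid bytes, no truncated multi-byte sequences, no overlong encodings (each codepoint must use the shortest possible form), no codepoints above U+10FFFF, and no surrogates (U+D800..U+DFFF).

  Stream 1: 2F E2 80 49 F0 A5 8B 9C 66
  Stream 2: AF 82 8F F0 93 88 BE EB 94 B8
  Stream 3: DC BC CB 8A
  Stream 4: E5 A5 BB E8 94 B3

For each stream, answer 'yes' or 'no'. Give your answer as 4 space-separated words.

Answer: no no yes yes

Derivation:
Stream 1: error at byte offset 3. INVALID
Stream 2: error at byte offset 0. INVALID
Stream 3: decodes cleanly. VALID
Stream 4: decodes cleanly. VALID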